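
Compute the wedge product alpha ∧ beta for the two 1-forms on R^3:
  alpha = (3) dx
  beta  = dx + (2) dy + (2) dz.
alpha ∧ beta = (6) dx ∧ dy + (6) dx ∧ dz

Distribute the wedge, using dx_i ∧ dx_j = -dx_j ∧ dx_i and dx_i ∧ dx_i = 0. For each pair (i, j) with i < j, the coefficient of dx_i ∧ dx_j in alpha ∧ beta is (alpha_i * beta_j - alpha_j * beta_i). Collecting: alpha ∧ beta = (6) dx ∧ dy + (6) dx ∧ dz.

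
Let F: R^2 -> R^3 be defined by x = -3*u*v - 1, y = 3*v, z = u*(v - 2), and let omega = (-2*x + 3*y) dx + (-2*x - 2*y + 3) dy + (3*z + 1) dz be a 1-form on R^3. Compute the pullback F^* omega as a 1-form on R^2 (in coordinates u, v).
F^* omega = (-15*u*v^2 - 12*u*v + 12*u - 27*v^2 - 5*v - 2) du + (-15*u^2*v - 6*u^2 - 9*u*v - 5*u - 18*v + 15) dv

Using F^*(f dg) = (f ∘ F) d(g ∘ F), substitute each coordinate x_i by F_i(u, v) in f_i, and replace dx_i by d F_i = (∂F_i/∂u) du + (∂F_i/∂v) dv.
  For the x component: f_1(F) = 6*u*v + 9*v + 2; d F_1 = (-3*v) du + (-3*u) dv
  For the y component: f_2(F) = 6*u*v - 6*v + 5; d F_2 = (0) du + (3) dv
  For the z component: f_3(F) = 3*u*v - 6*u + 1; d F_3 = (v - 2) du + (u) dv
Combining and collecting du, dv coefficients:
  coeff of du: -15*u*v^2 - 12*u*v + 12*u - 27*v^2 - 5*v - 2
  coeff of dv: -15*u^2*v - 6*u^2 - 9*u*v - 5*u - 18*v + 15
F^* omega = (-15*u*v^2 - 12*u*v + 12*u - 27*v^2 - 5*v - 2) du + (-15*u^2*v - 6*u^2 - 9*u*v - 5*u - 18*v + 15) dv.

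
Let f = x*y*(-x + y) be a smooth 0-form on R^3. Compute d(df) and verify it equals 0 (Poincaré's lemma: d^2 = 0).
d(df) = 0

Step 1: df = sum_i (∂f/∂x_i) dx_i = (y*(-2*x + y)) dx + (x*(-x + 2*y)) dy + (0) dz.
Step 2: Apply d again. Using the 1-form formula, the coefficient of dx ∧ dy in d(df) is ∂^2 f/∂x ∂y - ∂^2 f/∂y ∂x = (-2*x + 2*y) - (-2*x + 2*y) = 0 (equality of mixed partials for smooth f).
Similarly for dx ∧ dz and dy ∧ dz — all coefficients vanish. So d(df) = 0.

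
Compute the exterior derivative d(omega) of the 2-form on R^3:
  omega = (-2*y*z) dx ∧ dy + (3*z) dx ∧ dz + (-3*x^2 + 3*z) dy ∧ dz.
d(omega) = (-6*x - 2*y) dx ∧ dy ∧ dz

For a 2-form omega = sum_{i<j} g_{ij} dx_i ∧ dx_j, the exterior derivative is
  d(omega) = sum_{i<j} d(g_{ij}) ∧ dx_i ∧ dx_j = sum_{i<j, k} (∂g_{ij}/∂x_k) dx_k ∧ dx_i ∧ dx_j.
Expand each term, using dx_k ∧ dx_i ∧ dx_j = sgn(permutation) dx_{(a)} ∧ dx_{(b)} ∧ dx_{(c)} with (a < b < c) sorted:
  d(-2*y*z) includes (∂/∂z)(-2*y*z) dz = (-2*y) dz, which multiplied by dx ∧ dy gives (-2*y) dx ∧ dy ∧ dz
  d(-3*x^2 + 3*z) includes (∂/∂x)(-3*x^2 + 3*z) dx = (-6*x) dx, which multiplied by dy ∧ dz gives (-6*x) dx ∧ dy ∧ dz
Collecting like 3-forms: d(omega) = (-6*x - 2*y) dx ∧ dy ∧ dz.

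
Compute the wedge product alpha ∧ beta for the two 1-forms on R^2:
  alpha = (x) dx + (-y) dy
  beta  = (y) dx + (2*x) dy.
alpha ∧ beta = (2*x^2 + y^2) dx ∧ dy

Distribute the wedge, using dx_i ∧ dx_j = -dx_j ∧ dx_i and dx_i ∧ dx_i = 0. For each pair (i, j) with i < j, the coefficient of dx_i ∧ dx_j in alpha ∧ beta is (alpha_i * beta_j - alpha_j * beta_i). Collecting: alpha ∧ beta = (2*x^2 + y^2) dx ∧ dy.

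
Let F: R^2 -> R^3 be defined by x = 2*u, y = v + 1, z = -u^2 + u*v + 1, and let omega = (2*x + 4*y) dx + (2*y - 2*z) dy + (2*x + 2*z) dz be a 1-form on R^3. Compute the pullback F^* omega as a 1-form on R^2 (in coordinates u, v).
F^* omega = (4*u^3 - 6*u^2*v - 8*u^2 + 2*u*v^2 + 4*u*v + 4*u + 10*v + 8) du + (-2*u^3 + 2*u^2*v + 6*u^2 - 2*u*v + 2*u + 2*v) dv

Using F^*(f dg) = (f ∘ F) d(g ∘ F), substitute each coordinate x_i by F_i(u, v) in f_i, and replace dx_i by d F_i = (∂F_i/∂u) du + (∂F_i/∂v) dv.
  For the x component: f_1(F) = 4*u + 4*v + 4; d F_1 = (2) du + (0) dv
  For the y component: f_2(F) = 2*u^2 - 2*u*v + 2*v; d F_2 = (0) du + (1) dv
  For the z component: f_3(F) = -2*u^2 + 2*u*v + 4*u + 2; d F_3 = (-2*u + v) du + (u) dv
Combining and collecting du, dv coefficients:
  coeff of du: 4*u^3 - 6*u^2*v - 8*u^2 + 2*u*v^2 + 4*u*v + 4*u + 10*v + 8
  coeff of dv: -2*u^3 + 2*u^2*v + 6*u^2 - 2*u*v + 2*u + 2*v
F^* omega = (4*u^3 - 6*u^2*v - 8*u^2 + 2*u*v^2 + 4*u*v + 4*u + 10*v + 8) du + (-2*u^3 + 2*u^2*v + 6*u^2 - 2*u*v + 2*u + 2*v) dv.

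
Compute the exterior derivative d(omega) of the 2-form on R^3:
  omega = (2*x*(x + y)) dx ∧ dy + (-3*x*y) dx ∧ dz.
d(omega) = (3*x) dx ∧ dy ∧ dz

For a 2-form omega = sum_{i<j} g_{ij} dx_i ∧ dx_j, the exterior derivative is
  d(omega) = sum_{i<j} d(g_{ij}) ∧ dx_i ∧ dx_j = sum_{i<j, k} (∂g_{ij}/∂x_k) dx_k ∧ dx_i ∧ dx_j.
Expand each term, using dx_k ∧ dx_i ∧ dx_j = sgn(permutation) dx_{(a)} ∧ dx_{(b)} ∧ dx_{(c)} with (a < b < c) sorted:
  d(-3*x*y) includes (∂/∂y)(-3*x*y) dy = (-3*x) dy, which multiplied by dx ∧ dz gives (3*x) dx ∧ dy ∧ dz
Collecting like 3-forms: d(omega) = (3*x) dx ∧ dy ∧ dz.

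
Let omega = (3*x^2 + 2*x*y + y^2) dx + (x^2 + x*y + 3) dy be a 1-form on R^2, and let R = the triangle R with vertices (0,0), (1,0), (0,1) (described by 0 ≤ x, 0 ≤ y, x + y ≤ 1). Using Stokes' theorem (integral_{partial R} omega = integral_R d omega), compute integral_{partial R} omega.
integral_(partial R) omega = -1/6

Stokes: integral_partial_R omega = integral_R d omega with d omega = (∂Q/∂x - ∂P/∂y) dx ∧ dy.
  ∂Q/∂x = 2*x + y
  ∂P/∂y = 2*x + 2*y
  integrand = ∂Q/∂x - ∂P/∂y = -y.
Integrating over R: integral_0^1 integral_0^{1-x} (-y) dy dx = -1/6.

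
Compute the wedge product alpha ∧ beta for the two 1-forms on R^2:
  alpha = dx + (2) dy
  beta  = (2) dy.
alpha ∧ beta = (2) dx ∧ dy

Distribute the wedge, using dx_i ∧ dx_j = -dx_j ∧ dx_i and dx_i ∧ dx_i = 0. For each pair (i, j) with i < j, the coefficient of dx_i ∧ dx_j in alpha ∧ beta is (alpha_i * beta_j - alpha_j * beta_i). Collecting: alpha ∧ beta = (2) dx ∧ dy.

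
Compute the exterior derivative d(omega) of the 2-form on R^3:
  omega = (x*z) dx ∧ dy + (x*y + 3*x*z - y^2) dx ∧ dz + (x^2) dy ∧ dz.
d(omega) = (2*x + 2*y) dx ∧ dy ∧ dz

For a 2-form omega = sum_{i<j} g_{ij} dx_i ∧ dx_j, the exterior derivative is
  d(omega) = sum_{i<j} d(g_{ij}) ∧ dx_i ∧ dx_j = sum_{i<j, k} (∂g_{ij}/∂x_k) dx_k ∧ dx_i ∧ dx_j.
Expand each term, using dx_k ∧ dx_i ∧ dx_j = sgn(permutation) dx_{(a)} ∧ dx_{(b)} ∧ dx_{(c)} with (a < b < c) sorted:
  d(x*z) includes (∂/∂z)(x*z) dz = (x) dz, which multiplied by dx ∧ dy gives (x) dx ∧ dy ∧ dz
  d(x*y + 3*x*z - y^2) includes (∂/∂y)(x*y + 3*x*z - y^2) dy = (x - 2*y) dy, which multiplied by dx ∧ dz gives (-x + 2*y) dx ∧ dy ∧ dz
  d(x^2) includes (∂/∂x)(x^2) dx = (2*x) dx, which multiplied by dy ∧ dz gives (2*x) dx ∧ dy ∧ dz
Collecting like 3-forms: d(omega) = (2*x + 2*y) dx ∧ dy ∧ dz.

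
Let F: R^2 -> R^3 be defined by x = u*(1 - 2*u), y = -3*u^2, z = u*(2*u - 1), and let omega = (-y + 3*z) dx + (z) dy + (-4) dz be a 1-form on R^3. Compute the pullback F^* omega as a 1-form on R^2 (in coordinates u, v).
F^* omega = (-48*u^3 + 27*u^2 - 19*u + 4) du

Using F^*(f dg) = (f ∘ F) d(g ∘ F), substitute each coordinate x_i by F_i(u, v) in f_i, and replace dx_i by d F_i = (∂F_i/∂u) du + (∂F_i/∂v) dv.
  For the x component: f_1(F) = 3*u*(3*u - 1); d F_1 = (1 - 4*u) du + (0) dv
  For the y component: f_2(F) = u*(2*u - 1); d F_2 = (-6*u) du + (0) dv
  For the z component: f_3(F) = -4; d F_3 = (4*u - 1) du + (0) dv
Combining and collecting du, dv coefficients:
  coeff of du: -48*u^3 + 27*u^2 - 19*u + 4
  coeff of dv: 0
F^* omega = (-48*u^3 + 27*u^2 - 19*u + 4) du.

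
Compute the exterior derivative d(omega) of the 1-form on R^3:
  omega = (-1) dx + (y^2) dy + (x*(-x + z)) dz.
d(omega) = (-2*x + z) dx ∧ dz

For a 1-form omega = sum_i f_i dx_i, the exterior derivative is
  d(omega) = sum_{i < j} (∂f_j/∂x_i - ∂f_i/∂x_j) dx_i ∧ dx_j.
  coefficient of dx ∧ dz: ∂f_3/∂x - ∂f_1/∂z = ∂(x*(-x + z))/∂x - ∂(-1)/∂z = -2*x + z
Assembling: d(omega) = (-2*x + z) dx ∧ dz.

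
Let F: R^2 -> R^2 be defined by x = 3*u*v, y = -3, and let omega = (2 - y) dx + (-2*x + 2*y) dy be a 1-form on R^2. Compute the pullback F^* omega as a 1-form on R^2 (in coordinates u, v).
F^* omega = (15*v) du + (15*u) dv

Using F^*(f dg) = (f ∘ F) d(g ∘ F), substitute each coordinate x_i by F_i(u, v) in f_i, and replace dx_i by d F_i = (∂F_i/∂u) du + (∂F_i/∂v) dv.
  For the x component: f_1(F) = 5; d F_1 = (3*v) du + (3*u) dv
  For the y component: f_2(F) = -6*u*v - 6; d F_2 = (0) du + (0) dv
Combining and collecting du, dv coefficients:
  coeff of du: 15*v
  coeff of dv: 15*u
F^* omega = (15*v) du + (15*u) dv.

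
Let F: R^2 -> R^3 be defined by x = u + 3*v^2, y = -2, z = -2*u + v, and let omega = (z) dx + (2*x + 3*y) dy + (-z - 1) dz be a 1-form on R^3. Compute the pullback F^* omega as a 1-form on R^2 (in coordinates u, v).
F^* omega = (-6*u + 3*v + 2) du + (-12*u*v + 2*u + 6*v^2 - v - 1) dv

Using F^*(f dg) = (f ∘ F) d(g ∘ F), substitute each coordinate x_i by F_i(u, v) in f_i, and replace dx_i by d F_i = (∂F_i/∂u) du + (∂F_i/∂v) dv.
  For the x component: f_1(F) = -2*u + v; d F_1 = (1) du + (6*v) dv
  For the y component: f_2(F) = 2*u + 6*v^2 - 6; d F_2 = (0) du + (0) dv
  For the z component: f_3(F) = 2*u - v - 1; d F_3 = (-2) du + (1) dv
Combining and collecting du, dv coefficients:
  coeff of du: -6*u + 3*v + 2
  coeff of dv: -12*u*v + 2*u + 6*v^2 - v - 1
F^* omega = (-6*u + 3*v + 2) du + (-12*u*v + 2*u + 6*v^2 - v - 1) dv.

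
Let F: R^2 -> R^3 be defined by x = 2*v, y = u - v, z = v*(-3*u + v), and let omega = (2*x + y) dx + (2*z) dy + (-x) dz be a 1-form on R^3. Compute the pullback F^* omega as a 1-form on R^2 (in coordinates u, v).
F^* omega = (2*v*(-3*u + 4*v)) du + (12*u*v + 2*u - 6*v^2 + 6*v) dv

Using F^*(f dg) = (f ∘ F) d(g ∘ F), substitute each coordinate x_i by F_i(u, v) in f_i, and replace dx_i by d F_i = (∂F_i/∂u) du + (∂F_i/∂v) dv.
  For the x component: f_1(F) = u + 3*v; d F_1 = (0) du + (2) dv
  For the y component: f_2(F) = 2*v*(-3*u + v); d F_2 = (1) du + (-1) dv
  For the z component: f_3(F) = -2*v; d F_3 = (-3*v) du + (-3*u + 2*v) dv
Combining and collecting du, dv coefficients:
  coeff of du: 2*v*(-3*u + 4*v)
  coeff of dv: 12*u*v + 2*u - 6*v^2 + 6*v
F^* omega = (2*v*(-3*u + 4*v)) du + (12*u*v + 2*u - 6*v^2 + 6*v) dv.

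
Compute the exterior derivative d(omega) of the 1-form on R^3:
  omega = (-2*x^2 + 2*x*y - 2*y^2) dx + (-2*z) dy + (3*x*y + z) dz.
d(omega) = (-2*x + 4*y) dx ∧ dy + (3*y) dx ∧ dz + (3*x + 2) dy ∧ dz

For a 1-form omega = sum_i f_i dx_i, the exterior derivative is
  d(omega) = sum_{i < j} (∂f_j/∂x_i - ∂f_i/∂x_j) dx_i ∧ dx_j.
  coefficient of dx ∧ dy: ∂f_2/∂x - ∂f_1/∂y = ∂(-2*z)/∂x - ∂(-2*x^2 + 2*x*y - 2*y^2)/∂y = -2*x + 4*y
  coefficient of dx ∧ dz: ∂f_3/∂x - ∂f_1/∂z = ∂(3*x*y + z)/∂x - ∂(-2*x^2 + 2*x*y - 2*y^2)/∂z = 3*y
  coefficient of dy ∧ dz: ∂f_3/∂y - ∂f_2/∂z = ∂(3*x*y + z)/∂y - ∂(-2*z)/∂z = 3*x + 2
Assembling: d(omega) = (-2*x + 4*y) dx ∧ dy + (3*y) dx ∧ dz + (3*x + 2) dy ∧ dz.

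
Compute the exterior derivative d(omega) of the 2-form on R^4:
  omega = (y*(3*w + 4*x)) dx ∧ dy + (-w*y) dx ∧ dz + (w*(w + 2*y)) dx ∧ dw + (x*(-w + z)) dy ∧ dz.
d(omega) = (-2*w + 3*y) dx ∧ dy ∧ dw + (z) dx ∧ dy ∧ dz + (-y) dx ∧ dz ∧ dw + (-x) dy ∧ dz ∧ dw

For a 2-form omega = sum_{i<j} g_{ij} dx_i ∧ dx_j, the exterior derivative is
  d(omega) = sum_{i<j} d(g_{ij}) ∧ dx_i ∧ dx_j = sum_{i<j, k} (∂g_{ij}/∂x_k) dx_k ∧ dx_i ∧ dx_j.
Expand each term, using dx_k ∧ dx_i ∧ dx_j = sgn(permutation) dx_{(a)} ∧ dx_{(b)} ∧ dx_{(c)} with (a < b < c) sorted:
  d(y*(3*w + 4*x)) includes (∂/∂w)(y*(3*w + 4*x)) dw = (3*y) dw, which multiplied by dx ∧ dy gives (3*y) dx ∧ dy ∧ dw
  d(-w*y) includes (∂/∂y)(-w*y) dy = (-w) dy, which multiplied by dx ∧ dz gives (w) dx ∧ dy ∧ dz
  d(-w*y) includes (∂/∂w)(-w*y) dw = (-y) dw, which multiplied by dx ∧ dz gives (-y) dx ∧ dz ∧ dw
  d(w*(w + 2*y)) includes (∂/∂y)(w*(w + 2*y)) dy = (2*w) dy, which multiplied by dx ∧ dw gives (-2*w) dx ∧ dy ∧ dw
  d(x*(-w + z)) includes (∂/∂x)(x*(-w + z)) dx = (-w + z) dx, which multiplied by dy ∧ dz gives (-w + z) dx ∧ dy ∧ dz
  d(x*(-w + z)) includes (∂/∂w)(x*(-w + z)) dw = (-x) dw, which multiplied by dy ∧ dz gives (-x) dy ∧ dz ∧ dw
Collecting like 3-forms: d(omega) = (-2*w + 3*y) dx ∧ dy ∧ dw + (z) dx ∧ dy ∧ dz + (-y) dx ∧ dz ∧ dw + (-x) dy ∧ dz ∧ dw.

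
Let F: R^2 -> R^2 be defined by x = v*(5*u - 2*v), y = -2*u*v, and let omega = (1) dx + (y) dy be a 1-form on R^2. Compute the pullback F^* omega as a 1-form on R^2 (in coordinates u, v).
F^* omega = (v*(4*u*v + 5)) du + (4*u^2*v + 5*u - 4*v) dv

Using F^*(f dg) = (f ∘ F) d(g ∘ F), substitute each coordinate x_i by F_i(u, v) in f_i, and replace dx_i by d F_i = (∂F_i/∂u) du + (∂F_i/∂v) dv.
  For the x component: f_1(F) = 1; d F_1 = (5*v) du + (5*u - 4*v) dv
  For the y component: f_2(F) = -2*u*v; d F_2 = (-2*v) du + (-2*u) dv
Combining and collecting du, dv coefficients:
  coeff of du: v*(4*u*v + 5)
  coeff of dv: 4*u^2*v + 5*u - 4*v
F^* omega = (v*(4*u*v + 5)) du + (4*u^2*v + 5*u - 4*v) dv.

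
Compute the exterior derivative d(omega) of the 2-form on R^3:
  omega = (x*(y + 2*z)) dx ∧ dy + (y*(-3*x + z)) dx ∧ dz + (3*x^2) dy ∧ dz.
d(omega) = (11*x - z) dx ∧ dy ∧ dz

For a 2-form omega = sum_{i<j} g_{ij} dx_i ∧ dx_j, the exterior derivative is
  d(omega) = sum_{i<j} d(g_{ij}) ∧ dx_i ∧ dx_j = sum_{i<j, k} (∂g_{ij}/∂x_k) dx_k ∧ dx_i ∧ dx_j.
Expand each term, using dx_k ∧ dx_i ∧ dx_j = sgn(permutation) dx_{(a)} ∧ dx_{(b)} ∧ dx_{(c)} with (a < b < c) sorted:
  d(x*(y + 2*z)) includes (∂/∂z)(x*(y + 2*z)) dz = (2*x) dz, which multiplied by dx ∧ dy gives (2*x) dx ∧ dy ∧ dz
  d(y*(-3*x + z)) includes (∂/∂y)(y*(-3*x + z)) dy = (-3*x + z) dy, which multiplied by dx ∧ dz gives (3*x - z) dx ∧ dy ∧ dz
  d(3*x^2) includes (∂/∂x)(3*x^2) dx = (6*x) dx, which multiplied by dy ∧ dz gives (6*x) dx ∧ dy ∧ dz
Collecting like 3-forms: d(omega) = (11*x - z) dx ∧ dy ∧ dz.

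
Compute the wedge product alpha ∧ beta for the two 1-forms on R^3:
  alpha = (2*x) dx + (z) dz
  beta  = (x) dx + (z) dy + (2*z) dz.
alpha ∧ beta = (2*x*z) dx ∧ dy + (3*x*z) dx ∧ dz + (-z^2) dy ∧ dz

Distribute the wedge, using dx_i ∧ dx_j = -dx_j ∧ dx_i and dx_i ∧ dx_i = 0. For each pair (i, j) with i < j, the coefficient of dx_i ∧ dx_j in alpha ∧ beta is (alpha_i * beta_j - alpha_j * beta_i). Collecting: alpha ∧ beta = (2*x*z) dx ∧ dy + (3*x*z) dx ∧ dz + (-z^2) dy ∧ dz.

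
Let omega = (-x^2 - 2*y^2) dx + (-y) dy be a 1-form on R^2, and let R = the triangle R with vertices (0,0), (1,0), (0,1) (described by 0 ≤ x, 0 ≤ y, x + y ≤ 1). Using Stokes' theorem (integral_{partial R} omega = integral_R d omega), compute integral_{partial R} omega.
integral_(partial R) omega = 2/3

Stokes: integral_partial_R omega = integral_R d omega with d omega = (∂Q/∂x - ∂P/∂y) dx ∧ dy.
  ∂Q/∂x = 0
  ∂P/∂y = -4*y
  integrand = ∂Q/∂x - ∂P/∂y = 4*y.
Integrating over R: integral_0^1 integral_0^{1-x} (4*y) dy dx = 2/3.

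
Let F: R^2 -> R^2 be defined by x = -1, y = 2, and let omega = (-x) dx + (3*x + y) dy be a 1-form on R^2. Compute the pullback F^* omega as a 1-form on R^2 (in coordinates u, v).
F^* omega = 0

Using F^*(f dg) = (f ∘ F) d(g ∘ F), substitute each coordinate x_i by F_i(u, v) in f_i, and replace dx_i by d F_i = (∂F_i/∂u) du + (∂F_i/∂v) dv.
  For the x component: f_1(F) = 1; d F_1 = (0) du + (0) dv
  For the y component: f_2(F) = -1; d F_2 = (0) du + (0) dv
Combining and collecting du, dv coefficients:
  coeff of du: 0
  coeff of dv: 0
F^* omega = 0.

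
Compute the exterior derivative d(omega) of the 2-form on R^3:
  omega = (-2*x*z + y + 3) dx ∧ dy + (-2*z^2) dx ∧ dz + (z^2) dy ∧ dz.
d(omega) = (-2*x) dx ∧ dy ∧ dz

For a 2-form omega = sum_{i<j} g_{ij} dx_i ∧ dx_j, the exterior derivative is
  d(omega) = sum_{i<j} d(g_{ij}) ∧ dx_i ∧ dx_j = sum_{i<j, k} (∂g_{ij}/∂x_k) dx_k ∧ dx_i ∧ dx_j.
Expand each term, using dx_k ∧ dx_i ∧ dx_j = sgn(permutation) dx_{(a)} ∧ dx_{(b)} ∧ dx_{(c)} with (a < b < c) sorted:
  d(-2*x*z + y + 3) includes (∂/∂z)(-2*x*z + y + 3) dz = (-2*x) dz, which multiplied by dx ∧ dy gives (-2*x) dx ∧ dy ∧ dz
Collecting like 3-forms: d(omega) = (-2*x) dx ∧ dy ∧ dz.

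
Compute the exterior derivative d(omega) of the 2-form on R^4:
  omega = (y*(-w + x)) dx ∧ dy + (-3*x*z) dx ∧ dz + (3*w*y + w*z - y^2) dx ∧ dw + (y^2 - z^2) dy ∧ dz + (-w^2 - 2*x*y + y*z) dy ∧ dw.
d(omega) = (-3*w - y) dx ∧ dy ∧ dw + (-w) dx ∧ dz ∧ dw + (-y) dy ∧ dz ∧ dw

For a 2-form omega = sum_{i<j} g_{ij} dx_i ∧ dx_j, the exterior derivative is
  d(omega) = sum_{i<j} d(g_{ij}) ∧ dx_i ∧ dx_j = sum_{i<j, k} (∂g_{ij}/∂x_k) dx_k ∧ dx_i ∧ dx_j.
Expand each term, using dx_k ∧ dx_i ∧ dx_j = sgn(permutation) dx_{(a)} ∧ dx_{(b)} ∧ dx_{(c)} with (a < b < c) sorted:
  d(y*(-w + x)) includes (∂/∂w)(y*(-w + x)) dw = (-y) dw, which multiplied by dx ∧ dy gives (-y) dx ∧ dy ∧ dw
  d(3*w*y + w*z - y^2) includes (∂/∂y)(3*w*y + w*z - y^2) dy = (3*w - 2*y) dy, which multiplied by dx ∧ dw gives (-3*w + 2*y) dx ∧ dy ∧ dw
  d(3*w*y + w*z - y^2) includes (∂/∂z)(3*w*y + w*z - y^2) dz = (w) dz, which multiplied by dx ∧ dw gives (-w) dx ∧ dz ∧ dw
  d(-w^2 - 2*x*y + y*z) includes (∂/∂x)(-w^2 - 2*x*y + y*z) dx = (-2*y) dx, which multiplied by dy ∧ dw gives (-2*y) dx ∧ dy ∧ dw
  d(-w^2 - 2*x*y + y*z) includes (∂/∂z)(-w^2 - 2*x*y + y*z) dz = (y) dz, which multiplied by dy ∧ dw gives (-y) dy ∧ dz ∧ dw
Collecting like 3-forms: d(omega) = (-3*w - y) dx ∧ dy ∧ dw + (-w) dx ∧ dz ∧ dw + (-y) dy ∧ dz ∧ dw.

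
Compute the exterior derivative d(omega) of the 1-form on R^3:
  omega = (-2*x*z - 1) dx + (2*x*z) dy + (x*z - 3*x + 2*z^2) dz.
d(omega) = (2*z) dx ∧ dy + (2*x + z - 3) dx ∧ dz + (-2*x) dy ∧ dz

For a 1-form omega = sum_i f_i dx_i, the exterior derivative is
  d(omega) = sum_{i < j} (∂f_j/∂x_i - ∂f_i/∂x_j) dx_i ∧ dx_j.
  coefficient of dx ∧ dy: ∂f_2/∂x - ∂f_1/∂y = ∂(2*x*z)/∂x - ∂(-2*x*z - 1)/∂y = 2*z
  coefficient of dx ∧ dz: ∂f_3/∂x - ∂f_1/∂z = ∂(x*z - 3*x + 2*z^2)/∂x - ∂(-2*x*z - 1)/∂z = 2*x + z - 3
  coefficient of dy ∧ dz: ∂f_3/∂y - ∂f_2/∂z = ∂(x*z - 3*x + 2*z^2)/∂y - ∂(2*x*z)/∂z = -2*x
Assembling: d(omega) = (2*z) dx ∧ dy + (2*x + z - 3) dx ∧ dz + (-2*x) dy ∧ dz.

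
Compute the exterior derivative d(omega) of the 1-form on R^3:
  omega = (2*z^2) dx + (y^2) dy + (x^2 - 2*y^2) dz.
d(omega) = (2*x - 4*z) dx ∧ dz + (-4*y) dy ∧ dz

For a 1-form omega = sum_i f_i dx_i, the exterior derivative is
  d(omega) = sum_{i < j} (∂f_j/∂x_i - ∂f_i/∂x_j) dx_i ∧ dx_j.
  coefficient of dx ∧ dz: ∂f_3/∂x - ∂f_1/∂z = ∂(x^2 - 2*y^2)/∂x - ∂(2*z^2)/∂z = 2*x - 4*z
  coefficient of dy ∧ dz: ∂f_3/∂y - ∂f_2/∂z = ∂(x^2 - 2*y^2)/∂y - ∂(y^2)/∂z = -4*y
Assembling: d(omega) = (2*x - 4*z) dx ∧ dz + (-4*y) dy ∧ dz.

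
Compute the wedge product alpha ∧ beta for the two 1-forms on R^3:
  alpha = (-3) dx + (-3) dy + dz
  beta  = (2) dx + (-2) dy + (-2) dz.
alpha ∧ beta = (12) dx ∧ dy + (4) dx ∧ dz + (8) dy ∧ dz

Distribute the wedge, using dx_i ∧ dx_j = -dx_j ∧ dx_i and dx_i ∧ dx_i = 0. For each pair (i, j) with i < j, the coefficient of dx_i ∧ dx_j in alpha ∧ beta is (alpha_i * beta_j - alpha_j * beta_i). Collecting: alpha ∧ beta = (12) dx ∧ dy + (4) dx ∧ dz + (8) dy ∧ dz.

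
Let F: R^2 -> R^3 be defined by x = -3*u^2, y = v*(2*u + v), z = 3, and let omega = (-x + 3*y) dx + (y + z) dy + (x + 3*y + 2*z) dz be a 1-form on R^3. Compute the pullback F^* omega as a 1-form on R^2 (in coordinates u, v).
F^* omega = (-18*u^3 - 36*u^2*v - 14*u*v^2 + 2*v^3 + 6*v) du + (4*u^2*v + 6*u*v^2 + 6*u + 2*v^3 + 6*v) dv

Using F^*(f dg) = (f ∘ F) d(g ∘ F), substitute each coordinate x_i by F_i(u, v) in f_i, and replace dx_i by d F_i = (∂F_i/∂u) du + (∂F_i/∂v) dv.
  For the x component: f_1(F) = 3*u^2 + 6*u*v + 3*v^2; d F_1 = (-6*u) du + (0) dv
  For the y component: f_2(F) = 2*u*v + v^2 + 3; d F_2 = (2*v) du + (2*u + 2*v) dv
  For the z component: f_3(F) = -3*u^2 + 6*u*v + 3*v^2 + 6; d F_3 = (0) du + (0) dv
Combining and collecting du, dv coefficients:
  coeff of du: -18*u^3 - 36*u^2*v - 14*u*v^2 + 2*v^3 + 6*v
  coeff of dv: 4*u^2*v + 6*u*v^2 + 6*u + 2*v^3 + 6*v
F^* omega = (-18*u^3 - 36*u^2*v - 14*u*v^2 + 2*v^3 + 6*v) du + (4*u^2*v + 6*u*v^2 + 6*u + 2*v^3 + 6*v) dv.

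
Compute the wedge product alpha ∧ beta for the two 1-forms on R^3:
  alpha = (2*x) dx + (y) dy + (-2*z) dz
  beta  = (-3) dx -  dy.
alpha ∧ beta = (-2*x + 3*y) dx ∧ dy + (-6*z) dx ∧ dz + (-2*z) dy ∧ dz

Distribute the wedge, using dx_i ∧ dx_j = -dx_j ∧ dx_i and dx_i ∧ dx_i = 0. For each pair (i, j) with i < j, the coefficient of dx_i ∧ dx_j in alpha ∧ beta is (alpha_i * beta_j - alpha_j * beta_i). Collecting: alpha ∧ beta = (-2*x + 3*y) dx ∧ dy + (-6*z) dx ∧ dz + (-2*z) dy ∧ dz.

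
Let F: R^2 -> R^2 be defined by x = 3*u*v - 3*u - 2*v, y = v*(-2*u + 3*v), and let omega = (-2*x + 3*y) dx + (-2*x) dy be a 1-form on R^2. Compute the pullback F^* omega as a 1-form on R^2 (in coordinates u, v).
F^* omega = (-24*u*v^2 + 42*u*v - 18*u + 27*v^3 - 23*v^2 - 12*v) du + (-24*u^2*v + 6*u^2 - 9*u*v^2 + 64*u*v - 12*u + 6*v^2 - 8*v) dv

Using F^*(f dg) = (f ∘ F) d(g ∘ F), substitute each coordinate x_i by F_i(u, v) in f_i, and replace dx_i by d F_i = (∂F_i/∂u) du + (∂F_i/∂v) dv.
  For the x component: f_1(F) = -12*u*v + 6*u + 9*v^2 + 4*v; d F_1 = (3*v - 3) du + (3*u - 2) dv
  For the y component: f_2(F) = -6*u*v + 6*u + 4*v; d F_2 = (-2*v) du + (-2*u + 6*v) dv
Combining and collecting du, dv coefficients:
  coeff of du: -24*u*v^2 + 42*u*v - 18*u + 27*v^3 - 23*v^2 - 12*v
  coeff of dv: -24*u^2*v + 6*u^2 - 9*u*v^2 + 64*u*v - 12*u + 6*v^2 - 8*v
F^* omega = (-24*u*v^2 + 42*u*v - 18*u + 27*v^3 - 23*v^2 - 12*v) du + (-24*u^2*v + 6*u^2 - 9*u*v^2 + 64*u*v - 12*u + 6*v^2 - 8*v) dv.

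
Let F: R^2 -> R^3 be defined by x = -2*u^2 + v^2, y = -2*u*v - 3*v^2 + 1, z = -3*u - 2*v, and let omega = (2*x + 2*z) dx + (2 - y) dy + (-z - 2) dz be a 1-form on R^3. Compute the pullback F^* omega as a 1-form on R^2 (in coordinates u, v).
F^* omega = (16*u^3 + 24*u^2 - 12*u*v^2 + 16*u*v - 9*u - 6*v^3 - 8*v + 6) du + (-12*u^2*v - 18*u*v^2 - 12*u*v - 8*u - 14*v^3 - 8*v^2 - 10*v + 4) dv

Using F^*(f dg) = (f ∘ F) d(g ∘ F), substitute each coordinate x_i by F_i(u, v) in f_i, and replace dx_i by d F_i = (∂F_i/∂u) du + (∂F_i/∂v) dv.
  For the x component: f_1(F) = -4*u^2 - 6*u + 2*v^2 - 4*v; d F_1 = (-4*u) du + (2*v) dv
  For the y component: f_2(F) = 2*u*v + 3*v^2 + 1; d F_2 = (-2*v) du + (-2*u - 6*v) dv
  For the z component: f_3(F) = 3*u + 2*v - 2; d F_3 = (-3) du + (-2) dv
Combining and collecting du, dv coefficients:
  coeff of du: 16*u^3 + 24*u^2 - 12*u*v^2 + 16*u*v - 9*u - 6*v^3 - 8*v + 6
  coeff of dv: -12*u^2*v - 18*u*v^2 - 12*u*v - 8*u - 14*v^3 - 8*v^2 - 10*v + 4
F^* omega = (16*u^3 + 24*u^2 - 12*u*v^2 + 16*u*v - 9*u - 6*v^3 - 8*v + 6) du + (-12*u^2*v - 18*u*v^2 - 12*u*v - 8*u - 14*v^3 - 8*v^2 - 10*v + 4) dv.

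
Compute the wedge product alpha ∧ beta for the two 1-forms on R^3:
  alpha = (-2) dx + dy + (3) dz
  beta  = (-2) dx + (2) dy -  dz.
alpha ∧ beta = (-2) dx ∧ dy + (8) dx ∧ dz + (-7) dy ∧ dz

Distribute the wedge, using dx_i ∧ dx_j = -dx_j ∧ dx_i and dx_i ∧ dx_i = 0. For each pair (i, j) with i < j, the coefficient of dx_i ∧ dx_j in alpha ∧ beta is (alpha_i * beta_j - alpha_j * beta_i). Collecting: alpha ∧ beta = (-2) dx ∧ dy + (8) dx ∧ dz + (-7) dy ∧ dz.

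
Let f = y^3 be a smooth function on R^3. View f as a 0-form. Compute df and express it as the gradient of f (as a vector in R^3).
df = (0) dx + (3*y^2) dy + (0) dz; grad f = (0, 3*y^2, 0)

For a 0-form f, d f = (∂f/∂x) dx + (∂f/∂y) dy + (∂f/∂z) dz. The components of the vector representation are exactly the entries of grad f in Cartesian coordinates:
  ∂f/∂x = 0
  ∂f/∂y = 3*y^2
  ∂f/∂z = 0.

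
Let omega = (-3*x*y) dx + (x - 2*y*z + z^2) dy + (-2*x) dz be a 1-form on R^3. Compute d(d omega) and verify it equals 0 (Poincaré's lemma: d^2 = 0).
d(d omega) = 0

Step 1: d omega = sum_{i<j} (∂f_j/∂x_i - ∂f_i/∂x_j) dx_i ∧ dx_j:
  coeff of dx ∧ dy: 3*x + 1
  coeff of dx ∧ dz: -2
  coeff of dy ∧ dz: 2*y - 2*z
Step 2: Apply d again to each 2-form coefficient. The only possible 3-form in R^3 is dx ∧ dy ∧ dz, with coefficient
  ∂(coeff of dy∧dz)/∂x - ∂(coeff of dx∧dz)/∂y + ∂(coeff of dx∧dy)/∂z
  = ∂/∂x (2*y - 2*z) - ∂/∂y (-2) + ∂/∂z (3*x + 1).
Each of these terms simplifies to sums of mixed partials that cancel in pairs. The result is 0 (by equality of mixed partials for smooth functions — Schwarz / Clairaut).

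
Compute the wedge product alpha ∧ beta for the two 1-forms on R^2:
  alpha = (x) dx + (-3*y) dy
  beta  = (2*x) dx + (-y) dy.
alpha ∧ beta = (5*x*y) dx ∧ dy

Distribute the wedge, using dx_i ∧ dx_j = -dx_j ∧ dx_i and dx_i ∧ dx_i = 0. For each pair (i, j) with i < j, the coefficient of dx_i ∧ dx_j in alpha ∧ beta is (alpha_i * beta_j - alpha_j * beta_i). Collecting: alpha ∧ beta = (5*x*y) dx ∧ dy.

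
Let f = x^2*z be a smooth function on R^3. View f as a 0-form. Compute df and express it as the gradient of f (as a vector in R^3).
df = (2*x*z) dx + (0) dy + (x^2) dz; grad f = (2*x*z, 0, x^2)

For a 0-form f, d f = (∂f/∂x) dx + (∂f/∂y) dy + (∂f/∂z) dz. The components of the vector representation are exactly the entries of grad f in Cartesian coordinates:
  ∂f/∂x = 2*x*z
  ∂f/∂y = 0
  ∂f/∂z = x^2.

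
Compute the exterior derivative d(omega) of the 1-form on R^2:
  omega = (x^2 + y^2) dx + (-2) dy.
d(omega) = (-2*y) dx ∧ dy

For a 1-form omega = sum_i f_i dx_i, the exterior derivative is
  d(omega) = sum_{i < j} (∂f_j/∂x_i - ∂f_i/∂x_j) dx_i ∧ dx_j.
  coefficient of dx ∧ dy: ∂f_2/∂x - ∂f_1/∂y = ∂(-2)/∂x - ∂(x^2 + y^2)/∂y = -2*y
Assembling: d(omega) = (-2*y) dx ∧ dy.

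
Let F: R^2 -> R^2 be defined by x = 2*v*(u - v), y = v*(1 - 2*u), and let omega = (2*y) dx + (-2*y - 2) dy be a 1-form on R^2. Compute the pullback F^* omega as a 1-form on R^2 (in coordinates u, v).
F^* omega = (4*v*(-4*u*v + 2*v + 1)) du + (-16*u^2*v + 16*u*v^2 + 12*u*v + 4*u - 8*v^2 - 2*v - 2) dv

Using F^*(f dg) = (f ∘ F) d(g ∘ F), substitute each coordinate x_i by F_i(u, v) in f_i, and replace dx_i by d F_i = (∂F_i/∂u) du + (∂F_i/∂v) dv.
  For the x component: f_1(F) = 2*v*(1 - 2*u); d F_1 = (2*v) du + (2*u - 4*v) dv
  For the y component: f_2(F) = 4*u*v - 2*v - 2; d F_2 = (-2*v) du + (1 - 2*u) dv
Combining and collecting du, dv coefficients:
  coeff of du: 4*v*(-4*u*v + 2*v + 1)
  coeff of dv: -16*u^2*v + 16*u*v^2 + 12*u*v + 4*u - 8*v^2 - 2*v - 2
F^* omega = (4*v*(-4*u*v + 2*v + 1)) du + (-16*u^2*v + 16*u*v^2 + 12*u*v + 4*u - 8*v^2 - 2*v - 2) dv.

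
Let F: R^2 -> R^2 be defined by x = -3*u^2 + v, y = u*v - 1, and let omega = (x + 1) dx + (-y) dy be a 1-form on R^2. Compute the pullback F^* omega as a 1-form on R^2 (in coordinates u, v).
F^* omega = (18*u^3 - u*v^2 - 6*u*v - 6*u + v) du + (-u^2*v - 3*u^2 + u + v + 1) dv

Using F^*(f dg) = (f ∘ F) d(g ∘ F), substitute each coordinate x_i by F_i(u, v) in f_i, and replace dx_i by d F_i = (∂F_i/∂u) du + (∂F_i/∂v) dv.
  For the x component: f_1(F) = -3*u^2 + v + 1; d F_1 = (-6*u) du + (1) dv
  For the y component: f_2(F) = -u*v + 1; d F_2 = (v) du + (u) dv
Combining and collecting du, dv coefficients:
  coeff of du: 18*u^3 - u*v^2 - 6*u*v - 6*u + v
  coeff of dv: -u^2*v - 3*u^2 + u + v + 1
F^* omega = (18*u^3 - u*v^2 - 6*u*v - 6*u + v) du + (-u^2*v - 3*u^2 + u + v + 1) dv.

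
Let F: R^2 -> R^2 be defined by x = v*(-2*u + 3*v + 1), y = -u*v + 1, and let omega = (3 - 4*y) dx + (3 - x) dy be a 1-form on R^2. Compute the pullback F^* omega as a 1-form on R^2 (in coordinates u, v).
F^* omega = (v*(-10*u*v + 3*v^2 + v - 1)) du + (-10*u^2*v + 27*u*v^2 + 5*u*v - u - 6*v - 1) dv

Using F^*(f dg) = (f ∘ F) d(g ∘ F), substitute each coordinate x_i by F_i(u, v) in f_i, and replace dx_i by d F_i = (∂F_i/∂u) du + (∂F_i/∂v) dv.
  For the x component: f_1(F) = 4*u*v - 1; d F_1 = (-2*v) du + (-2*u + 6*v + 1) dv
  For the y component: f_2(F) = 2*u*v - 3*v^2 - v + 3; d F_2 = (-v) du + (-u) dv
Combining and collecting du, dv coefficients:
  coeff of du: v*(-10*u*v + 3*v^2 + v - 1)
  coeff of dv: -10*u^2*v + 27*u*v^2 + 5*u*v - u - 6*v - 1
F^* omega = (v*(-10*u*v + 3*v^2 + v - 1)) du + (-10*u^2*v + 27*u*v^2 + 5*u*v - u - 6*v - 1) dv.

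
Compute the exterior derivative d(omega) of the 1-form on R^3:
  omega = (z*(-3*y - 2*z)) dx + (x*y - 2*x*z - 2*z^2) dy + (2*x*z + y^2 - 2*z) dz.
d(omega) = (y + z) dx ∧ dy + (3*y + 6*z) dx ∧ dz + (2*x + 2*y + 4*z) dy ∧ dz

For a 1-form omega = sum_i f_i dx_i, the exterior derivative is
  d(omega) = sum_{i < j} (∂f_j/∂x_i - ∂f_i/∂x_j) dx_i ∧ dx_j.
  coefficient of dx ∧ dy: ∂f_2/∂x - ∂f_1/∂y = ∂(x*y - 2*x*z - 2*z^2)/∂x - ∂(z*(-3*y - 2*z))/∂y = y + z
  coefficient of dx ∧ dz: ∂f_3/∂x - ∂f_1/∂z = ∂(2*x*z + y^2 - 2*z)/∂x - ∂(z*(-3*y - 2*z))/∂z = 3*y + 6*z
  coefficient of dy ∧ dz: ∂f_3/∂y - ∂f_2/∂z = ∂(2*x*z + y^2 - 2*z)/∂y - ∂(x*y - 2*x*z - 2*z^2)/∂z = 2*x + 2*y + 4*z
Assembling: d(omega) = (y + z) dx ∧ dy + (3*y + 6*z) dx ∧ dz + (2*x + 2*y + 4*z) dy ∧ dz.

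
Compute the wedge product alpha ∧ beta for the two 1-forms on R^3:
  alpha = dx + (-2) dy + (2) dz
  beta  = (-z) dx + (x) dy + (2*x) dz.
alpha ∧ beta = (x - 2*z) dx ∧ dy + (2*x + 2*z) dx ∧ dz + (-6*x) dy ∧ dz

Distribute the wedge, using dx_i ∧ dx_j = -dx_j ∧ dx_i and dx_i ∧ dx_i = 0. For each pair (i, j) with i < j, the coefficient of dx_i ∧ dx_j in alpha ∧ beta is (alpha_i * beta_j - alpha_j * beta_i). Collecting: alpha ∧ beta = (x - 2*z) dx ∧ dy + (2*x + 2*z) dx ∧ dz + (-6*x) dy ∧ dz.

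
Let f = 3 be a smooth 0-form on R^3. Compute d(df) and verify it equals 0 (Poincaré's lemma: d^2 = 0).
d(df) = 0

Step 1: df = sum_i (∂f/∂x_i) dx_i = (0) dx + (0) dy + (0) dz.
Step 2: Apply d again. Using the 1-form formula, the coefficient of dx ∧ dy in d(df) is ∂^2 f/∂x ∂y - ∂^2 f/∂y ∂x = (0) - (0) = 0 (equality of mixed partials for smooth f).
Similarly for dx ∧ dz and dy ∧ dz — all coefficients vanish. So d(df) = 0.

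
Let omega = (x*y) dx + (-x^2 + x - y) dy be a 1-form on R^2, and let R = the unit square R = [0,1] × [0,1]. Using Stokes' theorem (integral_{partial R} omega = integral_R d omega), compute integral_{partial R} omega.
integral_(partial R) omega = -1/2

Stokes: integral_partial_R omega = integral_R d omega with d omega = (∂Q/∂x - ∂P/∂y) dx ∧ dy.
  ∂Q/∂x = 1 - 2*x
  ∂P/∂y = x
  integrand = ∂Q/∂x - ∂P/∂y = 1 - 3*x.
Integrating over R: integral_0^1 integral_0^1 (1 - 3*x) dx dy = -1/2.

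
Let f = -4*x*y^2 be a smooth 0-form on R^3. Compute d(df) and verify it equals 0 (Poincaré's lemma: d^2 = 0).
d(df) = 0

Step 1: df = sum_i (∂f/∂x_i) dx_i = (-4*y^2) dx + (-8*x*y) dy + (0) dz.
Step 2: Apply d again. Using the 1-form formula, the coefficient of dx ∧ dy in d(df) is ∂^2 f/∂x ∂y - ∂^2 f/∂y ∂x = (-8*y) - (-8*y) = 0 (equality of mixed partials for smooth f).
Similarly for dx ∧ dz and dy ∧ dz — all coefficients vanish. So d(df) = 0.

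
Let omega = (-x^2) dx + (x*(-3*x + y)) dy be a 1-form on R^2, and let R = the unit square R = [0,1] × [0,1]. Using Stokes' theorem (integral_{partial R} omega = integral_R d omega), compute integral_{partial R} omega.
integral_(partial R) omega = -5/2

Stokes: integral_partial_R omega = integral_R d omega with d omega = (∂Q/∂x - ∂P/∂y) dx ∧ dy.
  ∂Q/∂x = -6*x + y
  ∂P/∂y = 0
  integrand = ∂Q/∂x - ∂P/∂y = -6*x + y.
Integrating over R: integral_0^1 integral_0^1 (-6*x + y) dx dy = -5/2.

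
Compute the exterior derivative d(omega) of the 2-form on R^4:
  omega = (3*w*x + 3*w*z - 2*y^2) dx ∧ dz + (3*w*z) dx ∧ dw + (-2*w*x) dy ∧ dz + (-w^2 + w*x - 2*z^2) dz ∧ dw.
d(omega) = (-2*w + 4*y) dx ∧ dy ∧ dz + (-2*w + 3*x + 3*z) dx ∧ dz ∧ dw + (-2*x) dy ∧ dz ∧ dw

For a 2-form omega = sum_{i<j} g_{ij} dx_i ∧ dx_j, the exterior derivative is
  d(omega) = sum_{i<j} d(g_{ij}) ∧ dx_i ∧ dx_j = sum_{i<j, k} (∂g_{ij}/∂x_k) dx_k ∧ dx_i ∧ dx_j.
Expand each term, using dx_k ∧ dx_i ∧ dx_j = sgn(permutation) dx_{(a)} ∧ dx_{(b)} ∧ dx_{(c)} with (a < b < c) sorted:
  d(3*w*x + 3*w*z - 2*y^2) includes (∂/∂y)(3*w*x + 3*w*z - 2*y^2) dy = (-4*y) dy, which multiplied by dx ∧ dz gives (4*y) dx ∧ dy ∧ dz
  d(3*w*x + 3*w*z - 2*y^2) includes (∂/∂w)(3*w*x + 3*w*z - 2*y^2) dw = (3*x + 3*z) dw, which multiplied by dx ∧ dz gives (3*x + 3*z) dx ∧ dz ∧ dw
  d(3*w*z) includes (∂/∂z)(3*w*z) dz = (3*w) dz, which multiplied by dx ∧ dw gives (-3*w) dx ∧ dz ∧ dw
  d(-2*w*x) includes (∂/∂x)(-2*w*x) dx = (-2*w) dx, which multiplied by dy ∧ dz gives (-2*w) dx ∧ dy ∧ dz
  d(-2*w*x) includes (∂/∂w)(-2*w*x) dw = (-2*x) dw, which multiplied by dy ∧ dz gives (-2*x) dy ∧ dz ∧ dw
  d(-w^2 + w*x - 2*z^2) includes (∂/∂x)(-w^2 + w*x - 2*z^2) dx = (w) dx, which multiplied by dz ∧ dw gives (w) dx ∧ dz ∧ dw
Collecting like 3-forms: d(omega) = (-2*w + 4*y) dx ∧ dy ∧ dz + (-2*w + 3*x + 3*z) dx ∧ dz ∧ dw + (-2*x) dy ∧ dz ∧ dw.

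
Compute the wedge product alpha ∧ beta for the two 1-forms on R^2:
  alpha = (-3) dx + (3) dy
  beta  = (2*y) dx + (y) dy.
alpha ∧ beta = (-9*y) dx ∧ dy

Distribute the wedge, using dx_i ∧ dx_j = -dx_j ∧ dx_i and dx_i ∧ dx_i = 0. For each pair (i, j) with i < j, the coefficient of dx_i ∧ dx_j in alpha ∧ beta is (alpha_i * beta_j - alpha_j * beta_i). Collecting: alpha ∧ beta = (-9*y) dx ∧ dy.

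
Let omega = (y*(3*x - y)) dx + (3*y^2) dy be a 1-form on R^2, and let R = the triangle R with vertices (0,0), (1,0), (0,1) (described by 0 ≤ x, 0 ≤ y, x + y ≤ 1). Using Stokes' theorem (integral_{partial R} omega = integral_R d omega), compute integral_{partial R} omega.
integral_(partial R) omega = -1/6

Stokes: integral_partial_R omega = integral_R d omega with d omega = (∂Q/∂x - ∂P/∂y) dx ∧ dy.
  ∂Q/∂x = 0
  ∂P/∂y = 3*x - 2*y
  integrand = ∂Q/∂x - ∂P/∂y = -3*x + 2*y.
Integrating over R: integral_0^1 integral_0^{1-x} (-3*x + 2*y) dy dx = -1/6.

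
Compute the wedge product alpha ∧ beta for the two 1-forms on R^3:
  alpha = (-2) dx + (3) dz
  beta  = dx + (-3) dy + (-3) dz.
alpha ∧ beta = (6) dx ∧ dy + (3) dx ∧ dz + (9) dy ∧ dz

Distribute the wedge, using dx_i ∧ dx_j = -dx_j ∧ dx_i and dx_i ∧ dx_i = 0. For each pair (i, j) with i < j, the coefficient of dx_i ∧ dx_j in alpha ∧ beta is (alpha_i * beta_j - alpha_j * beta_i). Collecting: alpha ∧ beta = (6) dx ∧ dy + (3) dx ∧ dz + (9) dy ∧ dz.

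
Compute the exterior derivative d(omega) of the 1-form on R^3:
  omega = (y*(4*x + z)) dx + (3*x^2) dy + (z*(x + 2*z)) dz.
d(omega) = (2*x - z) dx ∧ dy + (-y + z) dx ∧ dz

For a 1-form omega = sum_i f_i dx_i, the exterior derivative is
  d(omega) = sum_{i < j} (∂f_j/∂x_i - ∂f_i/∂x_j) dx_i ∧ dx_j.
  coefficient of dx ∧ dy: ∂f_2/∂x - ∂f_1/∂y = ∂(3*x^2)/∂x - ∂(y*(4*x + z))/∂y = 2*x - z
  coefficient of dx ∧ dz: ∂f_3/∂x - ∂f_1/∂z = ∂(z*(x + 2*z))/∂x - ∂(y*(4*x + z))/∂z = -y + z
Assembling: d(omega) = (2*x - z) dx ∧ dy + (-y + z) dx ∧ dz.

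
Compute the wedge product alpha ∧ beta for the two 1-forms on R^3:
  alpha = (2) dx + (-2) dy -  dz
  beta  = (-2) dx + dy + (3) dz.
alpha ∧ beta = (-2) dx ∧ dy + (4) dx ∧ dz + (-5) dy ∧ dz

Distribute the wedge, using dx_i ∧ dx_j = -dx_j ∧ dx_i and dx_i ∧ dx_i = 0. For each pair (i, j) with i < j, the coefficient of dx_i ∧ dx_j in alpha ∧ beta is (alpha_i * beta_j - alpha_j * beta_i). Collecting: alpha ∧ beta = (-2) dx ∧ dy + (4) dx ∧ dz + (-5) dy ∧ dz.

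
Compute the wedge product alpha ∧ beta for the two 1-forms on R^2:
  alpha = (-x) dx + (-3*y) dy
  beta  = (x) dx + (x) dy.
alpha ∧ beta = (x*(-x + 3*y)) dx ∧ dy

Distribute the wedge, using dx_i ∧ dx_j = -dx_j ∧ dx_i and dx_i ∧ dx_i = 0. For each pair (i, j) with i < j, the coefficient of dx_i ∧ dx_j in alpha ∧ beta is (alpha_i * beta_j - alpha_j * beta_i). Collecting: alpha ∧ beta = (x*(-x + 3*y)) dx ∧ dy.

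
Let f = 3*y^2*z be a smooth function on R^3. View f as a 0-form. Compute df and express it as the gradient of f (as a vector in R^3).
df = (0) dx + (6*y*z) dy + (3*y^2) dz; grad f = (0, 6*y*z, 3*y^2)

For a 0-form f, d f = (∂f/∂x) dx + (∂f/∂y) dy + (∂f/∂z) dz. The components of the vector representation are exactly the entries of grad f in Cartesian coordinates:
  ∂f/∂x = 0
  ∂f/∂y = 6*y*z
  ∂f/∂z = 3*y^2.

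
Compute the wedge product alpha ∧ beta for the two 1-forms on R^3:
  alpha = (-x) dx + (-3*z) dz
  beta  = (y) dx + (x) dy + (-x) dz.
alpha ∧ beta = (-x^2) dx ∧ dy + (x^2 + 3*y*z) dx ∧ dz + (3*x*z) dy ∧ dz

Distribute the wedge, using dx_i ∧ dx_j = -dx_j ∧ dx_i and dx_i ∧ dx_i = 0. For each pair (i, j) with i < j, the coefficient of dx_i ∧ dx_j in alpha ∧ beta is (alpha_i * beta_j - alpha_j * beta_i). Collecting: alpha ∧ beta = (-x^2) dx ∧ dy + (x^2 + 3*y*z) dx ∧ dz + (3*x*z) dy ∧ dz.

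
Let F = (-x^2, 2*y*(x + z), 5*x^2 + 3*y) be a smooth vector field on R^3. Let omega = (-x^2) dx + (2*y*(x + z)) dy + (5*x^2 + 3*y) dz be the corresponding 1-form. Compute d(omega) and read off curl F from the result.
d(omega) = (3 - 2*y) dy ∧ dz + (-10*x) dz ∧ dx + (2*y) dx ∧ dy; curl F = (3 - 2*y, -10*x, 2*y)

d omega = sum_{i<j} (∂f_j/∂x_i - ∂f_i/∂x_j) dx_i ∧ dx_j. Under the identification (dy ∧ dz, dz ∧ dx, dx ∧ dy) ↔ (e_x, e_y, e_z), the coefficients are exactly the components of curl F. Compute:
  ∂R/∂y - ∂Q/∂z = (3) - (2*y) = 3 - 2*y
  ∂P/∂z - ∂R/∂x = (0) - (10*x) = -10*x
  ∂Q/∂x - ∂P/∂y = (2*y) - (0) = 2*y.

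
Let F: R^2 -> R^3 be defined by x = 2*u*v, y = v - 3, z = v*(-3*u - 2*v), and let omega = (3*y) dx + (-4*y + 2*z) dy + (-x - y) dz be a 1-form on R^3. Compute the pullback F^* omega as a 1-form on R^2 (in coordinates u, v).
F^* omega = (3*v*(2*u*v + 3*v - 9)) du + (6*u^2*v + 8*u*v^2 + 3*u*v - 27*u - 16*v + 12) dv

Using F^*(f dg) = (f ∘ F) d(g ∘ F), substitute each coordinate x_i by F_i(u, v) in f_i, and replace dx_i by d F_i = (∂F_i/∂u) du + (∂F_i/∂v) dv.
  For the x component: f_1(F) = 3*v - 9; d F_1 = (2*v) du + (2*u) dv
  For the y component: f_2(F) = -6*u*v - 4*v^2 - 4*v + 12; d F_2 = (0) du + (1) dv
  For the z component: f_3(F) = -2*u*v - v + 3; d F_3 = (-3*v) du + (-3*u - 4*v) dv
Combining and collecting du, dv coefficients:
  coeff of du: 3*v*(2*u*v + 3*v - 9)
  coeff of dv: 6*u^2*v + 8*u*v^2 + 3*u*v - 27*u - 16*v + 12
F^* omega = (3*v*(2*u*v + 3*v - 9)) du + (6*u^2*v + 8*u*v^2 + 3*u*v - 27*u - 16*v + 12) dv.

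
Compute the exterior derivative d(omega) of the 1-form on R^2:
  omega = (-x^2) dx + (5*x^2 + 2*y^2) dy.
d(omega) = (10*x) dx ∧ dy

For a 1-form omega = sum_i f_i dx_i, the exterior derivative is
  d(omega) = sum_{i < j} (∂f_j/∂x_i - ∂f_i/∂x_j) dx_i ∧ dx_j.
  coefficient of dx ∧ dy: ∂f_2/∂x - ∂f_1/∂y = ∂(5*x^2 + 2*y^2)/∂x - ∂(-x^2)/∂y = 10*x
Assembling: d(omega) = (10*x) dx ∧ dy.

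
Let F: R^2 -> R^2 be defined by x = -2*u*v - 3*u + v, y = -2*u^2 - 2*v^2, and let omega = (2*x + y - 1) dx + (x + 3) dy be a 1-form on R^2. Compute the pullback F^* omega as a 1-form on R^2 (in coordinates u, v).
F^* omega = (12*u^2*v + 18*u^2 + 8*u*v^2 + 20*u*v + 6*u + 4*v^3 + 2*v^2 - 4*v + 3) du + (4*u^3 + 8*u^2*v + 10*u^2 + 12*u*v^2 + 4*u*v - 4*u - 6*v^2 - 10*v - 1) dv

Using F^*(f dg) = (f ∘ F) d(g ∘ F), substitute each coordinate x_i by F_i(u, v) in f_i, and replace dx_i by d F_i = (∂F_i/∂u) du + (∂F_i/∂v) dv.
  For the x component: f_1(F) = -2*u^2 - 4*u*v - 6*u - 2*v^2 + 2*v - 1; d F_1 = (-2*v - 3) du + (1 - 2*u) dv
  For the y component: f_2(F) = -2*u*v - 3*u + v + 3; d F_2 = (-4*u) du + (-4*v) dv
Combining and collecting du, dv coefficients:
  coeff of du: 12*u^2*v + 18*u^2 + 8*u*v^2 + 20*u*v + 6*u + 4*v^3 + 2*v^2 - 4*v + 3
  coeff of dv: 4*u^3 + 8*u^2*v + 10*u^2 + 12*u*v^2 + 4*u*v - 4*u - 6*v^2 - 10*v - 1
F^* omega = (12*u^2*v + 18*u^2 + 8*u*v^2 + 20*u*v + 6*u + 4*v^3 + 2*v^2 - 4*v + 3) du + (4*u^3 + 8*u^2*v + 10*u^2 + 12*u*v^2 + 4*u*v - 4*u - 6*v^2 - 10*v - 1) dv.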